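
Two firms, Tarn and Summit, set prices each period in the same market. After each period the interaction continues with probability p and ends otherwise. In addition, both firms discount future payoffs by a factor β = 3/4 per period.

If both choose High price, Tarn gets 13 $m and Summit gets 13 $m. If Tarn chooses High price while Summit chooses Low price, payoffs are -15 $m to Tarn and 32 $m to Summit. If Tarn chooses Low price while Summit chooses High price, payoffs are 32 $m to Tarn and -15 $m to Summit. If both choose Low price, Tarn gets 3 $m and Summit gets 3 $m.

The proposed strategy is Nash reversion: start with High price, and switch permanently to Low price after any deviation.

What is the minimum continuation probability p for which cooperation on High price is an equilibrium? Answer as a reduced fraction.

76/87

Expected continuation weight on next period's payoff is β·p = 3/4·p, which plays the role of the discount factor.
Cooperation requires 3/4·p ≥ (32−13)/(32−3) = 19/29, hence p ≥ 76/87.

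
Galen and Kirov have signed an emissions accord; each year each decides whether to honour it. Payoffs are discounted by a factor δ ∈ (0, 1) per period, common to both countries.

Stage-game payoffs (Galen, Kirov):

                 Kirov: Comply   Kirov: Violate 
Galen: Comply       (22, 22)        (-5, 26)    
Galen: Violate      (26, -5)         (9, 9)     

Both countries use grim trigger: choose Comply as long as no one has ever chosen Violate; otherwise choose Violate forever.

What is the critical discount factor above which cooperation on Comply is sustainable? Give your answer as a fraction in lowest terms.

22/(1−δ) ≥ 26 + 9δ/(1−δ)
22 ≥ 26 − 17δ
δ ≥ 4/17.

4/17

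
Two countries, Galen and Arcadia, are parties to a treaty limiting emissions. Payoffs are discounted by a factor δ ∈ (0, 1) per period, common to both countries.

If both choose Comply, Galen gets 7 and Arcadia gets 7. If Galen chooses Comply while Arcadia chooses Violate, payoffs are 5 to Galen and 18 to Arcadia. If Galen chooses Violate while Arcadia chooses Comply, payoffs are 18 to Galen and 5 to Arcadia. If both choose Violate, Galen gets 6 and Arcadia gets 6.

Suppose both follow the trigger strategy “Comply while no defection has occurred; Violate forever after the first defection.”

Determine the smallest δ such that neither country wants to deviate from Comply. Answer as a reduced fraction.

11/12

Cooperation forever yields 7 each period: 7/(1−δ).
Deviating yields 18 once, then 6 forever: 18 + 6δ/(1−δ).
No profitable deviation requires 7/(1−δ) ≥ 18 + 6δ/(1−δ).
Multiplying by (1−δ): 7 ≥ 18(1−δ) + 6δ = 18 − 12δ.
So 12δ ≥ 11, i.e. δ ≥ 11/12.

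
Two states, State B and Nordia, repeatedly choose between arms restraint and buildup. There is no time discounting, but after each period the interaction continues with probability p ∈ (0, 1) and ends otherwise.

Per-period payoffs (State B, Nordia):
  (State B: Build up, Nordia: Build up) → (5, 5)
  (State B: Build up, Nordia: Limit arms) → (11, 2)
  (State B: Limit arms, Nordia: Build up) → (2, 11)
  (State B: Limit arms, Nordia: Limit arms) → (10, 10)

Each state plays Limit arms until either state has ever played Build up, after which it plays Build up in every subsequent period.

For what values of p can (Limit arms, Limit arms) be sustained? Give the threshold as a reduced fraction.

1/6

Expected cooperation value is 10 + p·10 + p²·10 + … = 10/(1−p); deviation gives 11 + p·5/(1−p).
10 ≥ 11(1−p) + 5p ⇒ 6p ≥ 1 ⇒ p ≥ 1/6.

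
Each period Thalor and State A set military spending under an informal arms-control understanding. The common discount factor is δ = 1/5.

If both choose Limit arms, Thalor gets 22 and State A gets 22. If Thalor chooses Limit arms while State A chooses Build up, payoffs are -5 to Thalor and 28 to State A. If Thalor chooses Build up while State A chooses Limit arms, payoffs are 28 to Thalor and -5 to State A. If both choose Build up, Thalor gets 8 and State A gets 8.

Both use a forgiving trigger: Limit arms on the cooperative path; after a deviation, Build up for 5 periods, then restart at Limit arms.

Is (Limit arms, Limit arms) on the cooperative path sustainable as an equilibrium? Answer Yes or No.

No

A one-shot deviation gives 28 now, then 8 for 5 periods, then back to 22.
Gain from deviating: (28−22) today; loss: (22−8) in each of the next 5 periods.
No-deviation condition: (22−8)(δ+…+δ^5) ≥ 28−22, i.e. δ+…+δ^5 ≥ 3/7.
At δ = 1/5: δ+…+δ^5 = 0.2499 < 0.4286.
So cooperation is not sustainable.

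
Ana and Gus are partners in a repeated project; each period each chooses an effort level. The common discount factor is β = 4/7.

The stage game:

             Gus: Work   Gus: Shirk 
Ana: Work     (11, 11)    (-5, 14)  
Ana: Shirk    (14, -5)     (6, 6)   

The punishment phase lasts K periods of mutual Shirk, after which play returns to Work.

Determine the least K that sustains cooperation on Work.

No profitable deviation requires (11−6)(β+…+β^K) ≥ 14−11, i.e. β+…+β^K ≥ 3/5 ≈ 0.6000.
With β = 4/7, the partial sums are K=1: 0.5714, K=2: 0.8980.
K = 2 is the first length at which the sum reaches 0.6000.

2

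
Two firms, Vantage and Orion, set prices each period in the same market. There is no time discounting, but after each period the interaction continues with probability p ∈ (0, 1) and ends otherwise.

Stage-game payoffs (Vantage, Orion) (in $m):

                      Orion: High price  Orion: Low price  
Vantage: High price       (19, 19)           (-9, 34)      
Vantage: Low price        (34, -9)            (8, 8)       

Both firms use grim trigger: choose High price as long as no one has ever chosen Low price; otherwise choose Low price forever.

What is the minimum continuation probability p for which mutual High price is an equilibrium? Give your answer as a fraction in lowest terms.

15/26

With no time discounting, the continuation probability p plays the role of the discount factor.
Grim-trigger IC: 19/(1−p) ≥ 34 + 8p/(1−p) ⇒ p ≥ (34−19)/(34−8) = 15/26.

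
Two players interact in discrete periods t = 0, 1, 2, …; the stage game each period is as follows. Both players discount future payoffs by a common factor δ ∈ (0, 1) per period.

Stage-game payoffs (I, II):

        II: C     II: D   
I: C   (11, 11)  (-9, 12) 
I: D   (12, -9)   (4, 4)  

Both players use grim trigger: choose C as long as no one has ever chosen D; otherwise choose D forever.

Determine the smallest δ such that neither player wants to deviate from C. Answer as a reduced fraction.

1/8

Cooperation forever yields 11 each period: 11/(1−δ).
Deviating yields 12 once, then 4 forever: 12 + 4δ/(1−δ).
No profitable deviation requires 11/(1−δ) ≥ 12 + 4δ/(1−δ).
Multiplying by (1−δ): 11 ≥ 12(1−δ) + 4δ = 12 − 8δ.
So 8δ ≥ 1, i.e. δ ≥ 1/8.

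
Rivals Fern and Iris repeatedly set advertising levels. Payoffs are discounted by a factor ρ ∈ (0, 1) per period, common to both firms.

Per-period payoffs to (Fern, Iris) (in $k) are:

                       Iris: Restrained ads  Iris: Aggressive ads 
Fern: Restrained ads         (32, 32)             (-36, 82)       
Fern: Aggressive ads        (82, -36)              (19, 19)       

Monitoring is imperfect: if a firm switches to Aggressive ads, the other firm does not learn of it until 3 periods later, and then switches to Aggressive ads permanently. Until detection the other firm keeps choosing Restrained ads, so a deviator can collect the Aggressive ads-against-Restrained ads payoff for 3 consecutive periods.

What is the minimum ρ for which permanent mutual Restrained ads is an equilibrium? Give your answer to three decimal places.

A deviator earns 82 for 3 periods, then 19 forever; cooperating earns 32 forever. Multiplying the IC by (1−ρ):
32 ≥ 82(1−ρ^3) + 19ρ^3, so 63·ρ^3 ≥ 50 and ρ^3 ≥ 50/63.
ρ ≥ (50/63)^(1/3) ≈ 0.926.

0.926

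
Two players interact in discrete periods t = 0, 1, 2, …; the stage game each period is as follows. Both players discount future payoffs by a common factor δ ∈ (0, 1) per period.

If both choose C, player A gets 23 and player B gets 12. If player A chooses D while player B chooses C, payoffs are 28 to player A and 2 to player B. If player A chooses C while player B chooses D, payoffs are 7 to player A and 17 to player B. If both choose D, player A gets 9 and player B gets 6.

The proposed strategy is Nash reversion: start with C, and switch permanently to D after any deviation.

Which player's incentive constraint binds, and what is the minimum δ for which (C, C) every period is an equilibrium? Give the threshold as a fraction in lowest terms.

player B; δ ≥ 5/11

player A's threshold: (28−23)/(28−9) = 5/19.
player B's threshold: (17−12)/(17−6) = 5/11.
5/19 < 5/11, so player B binds and δ* = 5/11.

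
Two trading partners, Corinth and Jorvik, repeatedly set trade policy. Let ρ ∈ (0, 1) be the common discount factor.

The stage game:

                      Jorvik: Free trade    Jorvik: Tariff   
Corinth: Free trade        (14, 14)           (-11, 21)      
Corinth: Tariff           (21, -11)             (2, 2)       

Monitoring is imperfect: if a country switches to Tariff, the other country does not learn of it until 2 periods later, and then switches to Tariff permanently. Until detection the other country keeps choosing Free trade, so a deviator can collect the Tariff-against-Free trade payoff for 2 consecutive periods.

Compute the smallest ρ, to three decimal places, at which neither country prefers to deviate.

The best deviation is to choose Tariff for all 2 undetected periods, earning 21 each, then 2 forever once detected.
Deviation value: 21(1−ρ^2)/(1−ρ) + 2ρ^2/(1−ρ); cooperation value: 14/(1−ρ).
IC: 14 ≥ 21(1−ρ^2) + 2ρ^2 = 21 − 19ρ^2.
So ρ^2 ≥ 7/19, giving ρ ≥ (7/19)^(1/2) ≈ 0.607.

0.607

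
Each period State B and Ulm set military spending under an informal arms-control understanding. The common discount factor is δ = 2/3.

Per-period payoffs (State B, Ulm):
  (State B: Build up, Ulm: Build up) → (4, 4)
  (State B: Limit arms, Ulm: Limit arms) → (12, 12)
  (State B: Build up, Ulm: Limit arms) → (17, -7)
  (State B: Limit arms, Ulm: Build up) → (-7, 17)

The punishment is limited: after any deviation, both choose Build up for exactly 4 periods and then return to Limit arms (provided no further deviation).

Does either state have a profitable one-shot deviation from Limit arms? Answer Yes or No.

No

A one-shot deviation gives 17 now, then 4 for 4 periods, then back to 12.
Gain from deviating: (17−12) today; loss: (12−4) in each of the next 4 periods.
No-deviation condition: (12−4)(δ+…+δ^4) ≥ 17−12, i.e. δ+…+δ^4 ≥ 5/8.
At δ = 2/3: δ+…+δ^4 = 1.6049 ≥ 0.6250.
So cooperation is sustainable.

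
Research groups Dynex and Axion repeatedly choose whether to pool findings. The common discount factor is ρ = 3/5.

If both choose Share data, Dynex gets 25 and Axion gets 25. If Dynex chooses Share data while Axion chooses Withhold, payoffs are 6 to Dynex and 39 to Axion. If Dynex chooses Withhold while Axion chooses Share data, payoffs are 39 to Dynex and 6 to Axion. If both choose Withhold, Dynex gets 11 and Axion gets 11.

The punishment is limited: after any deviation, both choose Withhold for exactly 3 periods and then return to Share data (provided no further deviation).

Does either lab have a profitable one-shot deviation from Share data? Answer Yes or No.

IC: ρ+…+ρ^3 ≥ (39−25)/(25−11) = 1.
At ρ = 3/5: partial sum = 1.1760 ≥ 1.0000. Cooperation sustainable.

No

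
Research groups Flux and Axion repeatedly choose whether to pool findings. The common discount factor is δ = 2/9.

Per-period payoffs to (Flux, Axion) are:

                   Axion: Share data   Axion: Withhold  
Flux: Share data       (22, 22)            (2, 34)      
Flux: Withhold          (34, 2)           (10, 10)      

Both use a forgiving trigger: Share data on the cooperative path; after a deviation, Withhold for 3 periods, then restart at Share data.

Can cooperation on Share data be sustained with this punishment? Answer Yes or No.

No

IC: δ+…+δ^3 ≥ (34−22)/(22−10) = 1.
At δ = 2/9: partial sum = 0.2826 < 1.0000. Cooperation not sustainable.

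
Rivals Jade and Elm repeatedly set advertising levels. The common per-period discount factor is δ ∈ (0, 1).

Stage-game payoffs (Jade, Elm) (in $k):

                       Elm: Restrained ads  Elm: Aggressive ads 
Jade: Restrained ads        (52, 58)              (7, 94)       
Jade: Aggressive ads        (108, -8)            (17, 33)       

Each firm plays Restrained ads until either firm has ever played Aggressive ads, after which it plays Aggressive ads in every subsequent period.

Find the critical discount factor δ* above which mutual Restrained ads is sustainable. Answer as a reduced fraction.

Jade: cooperation gives 52 each period; deviation gives 108 once then 17 forever.
  52/(1−δ) ≥ 108 + 17δ/(1−δ) ⇒ δ ≥ 56/91 = 8/13.
Elm: cooperation gives 58 each period; deviation gives 94 once then 33 forever.
  δ ≥ 36/61.
Both must hold, so the binding constraint is Jade's: δ ≥ 8/13.

8/13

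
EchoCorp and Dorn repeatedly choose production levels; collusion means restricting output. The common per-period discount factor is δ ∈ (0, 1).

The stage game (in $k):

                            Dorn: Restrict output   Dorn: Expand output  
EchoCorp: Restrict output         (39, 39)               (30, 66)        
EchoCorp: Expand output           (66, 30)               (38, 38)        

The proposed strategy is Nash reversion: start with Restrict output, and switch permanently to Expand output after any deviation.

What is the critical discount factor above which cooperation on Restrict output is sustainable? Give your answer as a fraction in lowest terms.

Under grim trigger the critical discount factor is (T−C)/(T−P) with T = 66, C = 39, P = 38.
δ* = (66−39)/(66−38) = 27/28.

27/28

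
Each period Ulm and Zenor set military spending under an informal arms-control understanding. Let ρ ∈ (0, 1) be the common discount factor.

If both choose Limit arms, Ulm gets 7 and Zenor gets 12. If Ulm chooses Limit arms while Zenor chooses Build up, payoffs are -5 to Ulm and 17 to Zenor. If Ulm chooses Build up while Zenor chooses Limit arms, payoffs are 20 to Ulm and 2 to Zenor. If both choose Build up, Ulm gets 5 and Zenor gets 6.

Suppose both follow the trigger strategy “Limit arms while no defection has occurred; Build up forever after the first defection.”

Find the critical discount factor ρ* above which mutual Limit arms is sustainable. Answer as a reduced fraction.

13/15

Ulm: cooperation gives 7 each period; deviation gives 20 once then 5 forever.
  7/(1−ρ) ≥ 20 + 5ρ/(1−ρ) ⇒ ρ ≥ 13/15.
Zenor: cooperation gives 12 each period; deviation gives 17 once then 6 forever.
  ρ ≥ 5/11.
Both must hold, so the binding constraint is Ulm's: ρ ≥ 13/15.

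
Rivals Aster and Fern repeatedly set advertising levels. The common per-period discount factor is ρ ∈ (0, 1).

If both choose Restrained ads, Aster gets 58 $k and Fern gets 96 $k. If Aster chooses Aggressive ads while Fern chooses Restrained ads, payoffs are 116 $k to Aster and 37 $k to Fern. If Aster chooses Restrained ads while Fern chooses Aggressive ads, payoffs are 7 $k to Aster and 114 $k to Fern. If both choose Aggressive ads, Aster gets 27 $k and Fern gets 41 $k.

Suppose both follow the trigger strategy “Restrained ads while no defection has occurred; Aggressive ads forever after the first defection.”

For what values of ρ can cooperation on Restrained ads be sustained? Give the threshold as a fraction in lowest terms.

58/89

For Aster: deviation gain 116−58 = 58, per-period punishment loss 58−27 = 31. IC gives ρ ≥ 58/89.
For Fern: gain 18, loss 55 per period, so ρ ≥ 18/73.
The tighter constraint is Aster's, so cooperation needs ρ ≥ 58/89.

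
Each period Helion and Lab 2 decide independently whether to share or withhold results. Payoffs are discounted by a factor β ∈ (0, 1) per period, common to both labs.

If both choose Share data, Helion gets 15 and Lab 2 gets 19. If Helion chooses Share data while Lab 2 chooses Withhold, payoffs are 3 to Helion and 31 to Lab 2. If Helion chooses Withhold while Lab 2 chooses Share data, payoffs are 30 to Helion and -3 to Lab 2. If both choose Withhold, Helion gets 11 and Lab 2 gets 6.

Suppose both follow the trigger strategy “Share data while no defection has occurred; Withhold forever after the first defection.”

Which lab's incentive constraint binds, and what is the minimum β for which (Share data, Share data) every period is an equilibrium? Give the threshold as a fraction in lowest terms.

Helion; β ≥ 15/19

For Helion: deviation gain 30−15 = 15, per-period punishment loss 15−11 = 4. IC gives β ≥ 15/19.
For Lab 2: gain 12, loss 13 per period, so β ≥ 12/25.
The tighter constraint is Helion's, so cooperation needs β ≥ 15/19.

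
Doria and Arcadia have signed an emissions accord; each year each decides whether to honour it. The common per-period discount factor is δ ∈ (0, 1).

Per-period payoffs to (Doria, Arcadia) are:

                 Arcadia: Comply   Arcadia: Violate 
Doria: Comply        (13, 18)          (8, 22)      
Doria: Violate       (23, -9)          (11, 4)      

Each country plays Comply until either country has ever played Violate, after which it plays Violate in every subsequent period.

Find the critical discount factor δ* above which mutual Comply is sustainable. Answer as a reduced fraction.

5/6

Doria: cooperation gives 13 each period; deviation gives 23 once then 11 forever.
  13/(1−δ) ≥ 23 + 11δ/(1−δ) ⇒ δ ≥ 10/12 = 5/6.
Arcadia: cooperation gives 18 each period; deviation gives 22 once then 4 forever.
  δ ≥ 4/18 = 2/9.
Both must hold, so the binding constraint is Doria's: δ ≥ 5/6.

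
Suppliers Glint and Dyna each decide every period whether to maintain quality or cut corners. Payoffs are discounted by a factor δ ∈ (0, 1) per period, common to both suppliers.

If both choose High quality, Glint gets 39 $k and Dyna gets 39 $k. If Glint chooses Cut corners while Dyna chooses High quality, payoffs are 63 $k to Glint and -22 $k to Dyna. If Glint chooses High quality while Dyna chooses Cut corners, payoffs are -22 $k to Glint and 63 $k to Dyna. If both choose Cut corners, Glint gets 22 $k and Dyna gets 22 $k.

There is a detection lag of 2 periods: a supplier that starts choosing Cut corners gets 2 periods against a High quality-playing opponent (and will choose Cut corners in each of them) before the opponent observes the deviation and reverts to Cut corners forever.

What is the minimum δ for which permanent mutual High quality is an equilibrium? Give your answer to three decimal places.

0.765

The best deviation is to choose Cut corners for all 2 undetected periods, earning 63 each, then 22 forever once detected.
Deviation value: 63(1−δ^2)/(1−δ) + 22δ^2/(1−δ); cooperation value: 39/(1−δ).
IC: 39 ≥ 63(1−δ^2) + 22δ^2 = 63 − 41δ^2.
So δ^2 ≥ 24/41, giving δ ≥ (24/41)^(1/2) ≈ 0.765.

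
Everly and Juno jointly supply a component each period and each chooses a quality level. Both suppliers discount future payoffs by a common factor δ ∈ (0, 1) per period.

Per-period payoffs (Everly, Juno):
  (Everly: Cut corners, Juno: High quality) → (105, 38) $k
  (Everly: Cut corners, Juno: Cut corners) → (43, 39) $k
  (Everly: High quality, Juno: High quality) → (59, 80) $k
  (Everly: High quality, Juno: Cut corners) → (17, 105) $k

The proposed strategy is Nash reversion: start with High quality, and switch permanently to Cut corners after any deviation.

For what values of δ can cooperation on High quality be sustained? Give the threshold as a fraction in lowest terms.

Everly's threshold: (105−59)/(105−43) = 23/31.
Juno's threshold: (105−80)/(105−39) = 25/66.
23/31 > 25/66, so Everly binds and δ* = 23/31.

23/31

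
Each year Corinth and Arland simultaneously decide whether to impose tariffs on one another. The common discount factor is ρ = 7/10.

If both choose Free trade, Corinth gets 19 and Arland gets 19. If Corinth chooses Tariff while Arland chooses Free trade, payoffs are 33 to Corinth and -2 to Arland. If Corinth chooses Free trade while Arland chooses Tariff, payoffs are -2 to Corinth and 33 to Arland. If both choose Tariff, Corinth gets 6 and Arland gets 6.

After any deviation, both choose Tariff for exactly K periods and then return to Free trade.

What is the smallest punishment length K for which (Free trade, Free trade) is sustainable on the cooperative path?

2

IC: ρ(1−ρ^K)/(1−ρ) ≥ (33−19)/(19−6) = 14/13.
With ρ = 7/10: need 1 − ρ^K ≥ 14/13·(1−7/10)/(7/10), i.e. ρ^K ≤ 0.5385.
Since (7/10)^1 = 0.7000 and (7/10)^2 = 0.4900, the smallest such K is 2.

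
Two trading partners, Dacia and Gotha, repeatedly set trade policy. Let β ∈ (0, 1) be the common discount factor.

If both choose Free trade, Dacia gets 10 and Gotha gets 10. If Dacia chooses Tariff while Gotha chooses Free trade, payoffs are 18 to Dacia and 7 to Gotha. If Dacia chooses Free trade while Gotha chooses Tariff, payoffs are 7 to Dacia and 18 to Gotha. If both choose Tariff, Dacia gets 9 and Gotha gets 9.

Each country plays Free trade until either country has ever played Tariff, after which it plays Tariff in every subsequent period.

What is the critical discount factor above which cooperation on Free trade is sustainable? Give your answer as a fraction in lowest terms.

8/9

Cooperation forever yields 10 each period: 10/(1−β).
Deviating yields 18 once, then 9 forever: 18 + 9β/(1−β).
No profitable deviation requires 10/(1−β) ≥ 18 + 9β/(1−β).
Multiplying by (1−β): 10 ≥ 18(1−β) + 9β = 18 − 9β.
So 9β ≥ 8, i.e. β ≥ 8/9.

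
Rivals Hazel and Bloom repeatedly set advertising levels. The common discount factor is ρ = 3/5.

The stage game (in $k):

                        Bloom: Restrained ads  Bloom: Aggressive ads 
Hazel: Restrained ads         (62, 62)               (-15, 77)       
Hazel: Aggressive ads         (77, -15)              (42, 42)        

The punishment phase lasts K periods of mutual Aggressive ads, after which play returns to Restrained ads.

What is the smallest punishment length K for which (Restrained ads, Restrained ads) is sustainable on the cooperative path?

No profitable deviation requires (62−42)(ρ+…+ρ^K) ≥ 77−62, i.e. ρ+…+ρ^K ≥ 3/4 ≈ 0.7500.
With ρ = 3/5, the partial sums are K=1: 0.6000, K=2: 0.9600.
K = 2 is the first length at which the sum reaches 0.7500.

2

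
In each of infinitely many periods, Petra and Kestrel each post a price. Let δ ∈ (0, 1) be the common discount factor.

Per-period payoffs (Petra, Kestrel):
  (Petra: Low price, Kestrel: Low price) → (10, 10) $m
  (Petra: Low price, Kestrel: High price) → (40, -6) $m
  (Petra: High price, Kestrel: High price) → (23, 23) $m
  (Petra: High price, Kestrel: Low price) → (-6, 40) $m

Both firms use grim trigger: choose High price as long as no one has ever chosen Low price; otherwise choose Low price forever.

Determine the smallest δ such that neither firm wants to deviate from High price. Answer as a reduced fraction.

17/30

One-period gain from deviating is 40 − 23 = 17. The loss is 23 − 10 = 13 in every subsequent period, with present value 13·δ/(1−δ).
Deviation is unprofitable when 13·δ/(1−δ) ≥ 17, i.e. δ/(1−δ) ≥ 17/13.
Equivalently δ ≥ 17/(17+13) = 17/30.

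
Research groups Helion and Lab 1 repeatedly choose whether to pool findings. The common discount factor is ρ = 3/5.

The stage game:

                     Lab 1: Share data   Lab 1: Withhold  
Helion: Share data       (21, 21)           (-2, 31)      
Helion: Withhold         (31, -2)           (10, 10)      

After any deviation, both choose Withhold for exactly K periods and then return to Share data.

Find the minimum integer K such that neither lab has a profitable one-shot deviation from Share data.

IC: ρ(1−ρ^K)/(1−ρ) ≥ (31−21)/(21−10) = 10/11.
With ρ = 3/5: need 1 − ρ^K ≥ 10/11·(1−3/5)/(3/5), i.e. ρ^K ≤ 0.3939.
Since (3/5)^1 = 0.6000 and (3/5)^2 = 0.3600, the smallest such K is 2.

2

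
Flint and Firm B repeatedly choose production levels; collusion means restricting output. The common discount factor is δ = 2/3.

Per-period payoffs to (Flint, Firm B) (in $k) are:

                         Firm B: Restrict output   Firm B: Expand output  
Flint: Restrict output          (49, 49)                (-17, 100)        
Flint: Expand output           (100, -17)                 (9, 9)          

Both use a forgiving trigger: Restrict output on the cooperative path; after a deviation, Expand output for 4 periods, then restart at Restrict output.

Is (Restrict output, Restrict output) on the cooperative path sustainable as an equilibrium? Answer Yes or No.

A one-shot deviation gives 100 now, then 9 for 4 periods, then back to 49.
Gain from deviating: (100−49) today; loss: (49−9) in each of the next 4 periods.
No-deviation condition: (49−9)(δ+…+δ^4) ≥ 100−49, i.e. δ+…+δ^4 ≥ 51/40.
At δ = 2/3: δ+…+δ^4 = 1.6049 ≥ 1.2750.
So cooperation is sustainable.

Yes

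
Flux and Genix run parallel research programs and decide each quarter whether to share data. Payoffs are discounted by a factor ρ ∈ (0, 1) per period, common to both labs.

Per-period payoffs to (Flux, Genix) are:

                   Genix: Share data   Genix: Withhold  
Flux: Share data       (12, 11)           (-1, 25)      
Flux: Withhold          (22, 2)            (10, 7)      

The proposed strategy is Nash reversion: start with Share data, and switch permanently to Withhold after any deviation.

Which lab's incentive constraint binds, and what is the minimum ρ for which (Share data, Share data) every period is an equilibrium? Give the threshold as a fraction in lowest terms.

Flux; ρ ≥ 5/6

For Flux: deviation gain 22−12 = 10, per-period punishment loss 12−10 = 2. IC gives ρ ≥ 10/12 = 5/6.
For Genix: gain 14, loss 4 per period, so ρ ≥ 14/18 = 7/9.
The tighter constraint is Flux's, so cooperation needs ρ ≥ 5/6.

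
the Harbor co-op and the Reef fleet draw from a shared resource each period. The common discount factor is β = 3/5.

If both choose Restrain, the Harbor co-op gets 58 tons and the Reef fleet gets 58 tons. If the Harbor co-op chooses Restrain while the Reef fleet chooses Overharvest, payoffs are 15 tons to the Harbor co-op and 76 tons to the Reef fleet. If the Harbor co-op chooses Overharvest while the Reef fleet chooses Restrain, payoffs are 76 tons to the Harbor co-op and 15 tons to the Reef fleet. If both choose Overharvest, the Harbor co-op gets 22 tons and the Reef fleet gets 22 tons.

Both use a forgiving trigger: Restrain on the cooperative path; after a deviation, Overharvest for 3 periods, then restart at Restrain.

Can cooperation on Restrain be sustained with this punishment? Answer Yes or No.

A one-shot deviation gives 76 now, then 22 for 3 periods, then back to 58.
Gain from deviating: (76−58) today; loss: (58−22) in each of the next 3 periods.
No-deviation condition: (58−22)(β+…+β^3) ≥ 76−58, i.e. β+…+β^3 ≥ 1/2.
At β = 3/5: β+…+β^3 = 1.1760 ≥ 0.5000.
So cooperation is sustainable.

Yes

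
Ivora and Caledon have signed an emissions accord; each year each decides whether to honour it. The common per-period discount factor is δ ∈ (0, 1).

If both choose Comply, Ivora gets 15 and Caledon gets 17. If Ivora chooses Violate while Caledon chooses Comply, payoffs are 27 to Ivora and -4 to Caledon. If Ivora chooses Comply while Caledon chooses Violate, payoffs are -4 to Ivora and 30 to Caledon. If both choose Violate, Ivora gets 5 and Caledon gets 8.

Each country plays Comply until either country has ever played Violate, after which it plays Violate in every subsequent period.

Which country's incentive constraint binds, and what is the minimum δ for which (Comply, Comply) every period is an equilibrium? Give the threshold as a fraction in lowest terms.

For Ivora: deviation gain 27−15 = 12, per-period punishment loss 15−5 = 10. IC gives δ ≥ 12/22 = 6/11.
For Caledon: gain 13, loss 9 per period, so δ ≥ 13/22.
The tighter constraint is Caledon's, so cooperation needs δ ≥ 13/22.

Caledon; δ ≥ 13/22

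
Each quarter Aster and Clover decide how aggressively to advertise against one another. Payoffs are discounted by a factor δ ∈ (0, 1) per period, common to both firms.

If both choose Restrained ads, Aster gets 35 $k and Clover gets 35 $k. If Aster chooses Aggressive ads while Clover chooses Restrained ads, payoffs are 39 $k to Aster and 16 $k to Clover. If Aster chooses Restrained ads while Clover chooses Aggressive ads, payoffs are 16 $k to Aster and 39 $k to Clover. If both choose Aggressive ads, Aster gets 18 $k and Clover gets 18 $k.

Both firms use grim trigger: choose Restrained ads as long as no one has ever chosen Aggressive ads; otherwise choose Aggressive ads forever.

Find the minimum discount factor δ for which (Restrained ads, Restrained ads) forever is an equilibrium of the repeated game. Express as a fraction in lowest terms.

One-period gain from deviating is 39 − 35 = 4. The loss is 35 − 18 = 17 in every subsequent period, with present value 17·δ/(1−δ).
Deviation is unprofitable when 17·δ/(1−δ) ≥ 4, i.e. δ/(1−δ) ≥ 4/17.
Equivalently δ ≥ 4/(4+17) = 4/21.

4/21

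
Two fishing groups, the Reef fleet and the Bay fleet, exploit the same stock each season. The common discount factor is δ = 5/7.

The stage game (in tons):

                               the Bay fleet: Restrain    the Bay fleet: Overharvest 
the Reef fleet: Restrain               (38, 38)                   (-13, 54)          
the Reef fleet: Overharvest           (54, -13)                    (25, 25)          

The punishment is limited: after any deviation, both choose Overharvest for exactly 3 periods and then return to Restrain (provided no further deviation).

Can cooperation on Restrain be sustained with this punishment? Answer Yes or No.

Yes

Comparing payoff streams over the 4 periods until play realigns: cooperate → 38(1+δ+…+δ^3); deviate → 54 + 25(δ+…+δ^3).
Cooperation is sustained iff (38−25)(δ+…+δ^3) ≥ 54−38.
δ+…+δ^3 = 5/7·(1−(5/7)^3)/(1−5/7) = 1.5889, and (54−38)/(38−25) = 1.2308.
1.5889 ≥ 1.2308, so cooperation is sustainable.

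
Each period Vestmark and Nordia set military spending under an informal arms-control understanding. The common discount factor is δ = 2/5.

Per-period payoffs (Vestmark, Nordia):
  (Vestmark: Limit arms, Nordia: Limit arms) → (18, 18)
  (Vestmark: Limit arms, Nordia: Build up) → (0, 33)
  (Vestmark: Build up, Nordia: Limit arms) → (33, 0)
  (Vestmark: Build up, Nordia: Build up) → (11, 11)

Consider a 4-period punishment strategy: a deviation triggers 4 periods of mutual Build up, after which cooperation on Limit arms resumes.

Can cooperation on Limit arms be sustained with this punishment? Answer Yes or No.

No

IC: δ+…+δ^4 ≥ (33−18)/(18−11) = 15/7.
At δ = 2/5: partial sum = 0.6496 < 2.1429. Cooperation not sustainable.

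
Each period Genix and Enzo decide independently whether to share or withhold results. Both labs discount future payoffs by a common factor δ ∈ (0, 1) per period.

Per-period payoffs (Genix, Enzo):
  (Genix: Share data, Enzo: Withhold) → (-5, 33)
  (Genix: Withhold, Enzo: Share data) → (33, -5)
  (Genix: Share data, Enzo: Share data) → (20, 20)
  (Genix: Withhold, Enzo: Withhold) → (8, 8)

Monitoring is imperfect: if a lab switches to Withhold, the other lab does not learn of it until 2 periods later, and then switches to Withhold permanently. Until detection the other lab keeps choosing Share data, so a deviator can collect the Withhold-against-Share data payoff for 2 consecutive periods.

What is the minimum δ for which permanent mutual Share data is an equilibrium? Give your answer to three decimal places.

0.721

Deviating for the 2 undetected periods gains 33−20 = 13 per period over cooperation, then loses 20−8 = 12 per period forever once punishment starts.
Gain: 13(1 + δ + … + δ^1); loss: 12·δ^2/(1−δ).
No profitable deviation ⇔ 13(1−δ^2) ≤ 12·δ^2, i.e. δ^2 ≥ 13/(13+12) = 13/25.
Hence δ ≥ (13/25)^(1/2) ≈ 0.721.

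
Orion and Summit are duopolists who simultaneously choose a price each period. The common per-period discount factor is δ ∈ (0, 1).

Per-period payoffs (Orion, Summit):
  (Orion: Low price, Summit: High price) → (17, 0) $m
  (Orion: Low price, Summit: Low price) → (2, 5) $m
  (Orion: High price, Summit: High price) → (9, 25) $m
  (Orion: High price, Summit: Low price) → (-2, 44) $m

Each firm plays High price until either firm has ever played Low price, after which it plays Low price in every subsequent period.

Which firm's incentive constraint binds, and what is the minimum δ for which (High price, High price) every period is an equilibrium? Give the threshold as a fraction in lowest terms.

Orion's threshold: (17−9)/(17−2) = 8/15.
Summit's threshold: (44−25)/(44−5) = 19/39.
8/15 > 19/39, so Orion binds and δ* = 8/15.

Orion; δ ≥ 8/15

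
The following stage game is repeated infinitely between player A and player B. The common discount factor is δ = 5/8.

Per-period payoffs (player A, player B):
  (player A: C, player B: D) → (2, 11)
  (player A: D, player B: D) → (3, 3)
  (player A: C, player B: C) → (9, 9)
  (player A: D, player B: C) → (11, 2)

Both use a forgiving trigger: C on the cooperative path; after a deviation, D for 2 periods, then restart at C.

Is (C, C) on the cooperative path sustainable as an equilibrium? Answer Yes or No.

Yes

Comparing payoff streams over the 3 periods until play realigns: cooperate → 9(1+δ+…+δ^2); deviate → 11 + 3(δ+…+δ^2).
Cooperation is sustained iff (9−3)(δ+…+δ^2) ≥ 11−9.
δ+…+δ^2 = 5/8·(1−(5/8)^2)/(1−5/8) = 1.0156, and (11−9)/(9−3) = 0.3333.
1.0156 ≥ 0.3333, so cooperation is sustainable.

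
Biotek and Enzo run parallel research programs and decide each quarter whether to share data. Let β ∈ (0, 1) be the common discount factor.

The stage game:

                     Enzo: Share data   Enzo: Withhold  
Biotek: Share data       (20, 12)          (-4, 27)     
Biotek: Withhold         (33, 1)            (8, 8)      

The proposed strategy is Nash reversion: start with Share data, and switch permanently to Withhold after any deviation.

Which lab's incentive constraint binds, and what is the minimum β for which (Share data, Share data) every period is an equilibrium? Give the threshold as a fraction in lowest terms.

Enzo; β ≥ 15/19

For Biotek: deviation gain 33−20 = 13, per-period punishment loss 20−8 = 12. IC gives β ≥ 13/25.
For Enzo: gain 15, loss 4 per period, so β ≥ 15/19.
The tighter constraint is Enzo's, so cooperation needs β ≥ 15/19.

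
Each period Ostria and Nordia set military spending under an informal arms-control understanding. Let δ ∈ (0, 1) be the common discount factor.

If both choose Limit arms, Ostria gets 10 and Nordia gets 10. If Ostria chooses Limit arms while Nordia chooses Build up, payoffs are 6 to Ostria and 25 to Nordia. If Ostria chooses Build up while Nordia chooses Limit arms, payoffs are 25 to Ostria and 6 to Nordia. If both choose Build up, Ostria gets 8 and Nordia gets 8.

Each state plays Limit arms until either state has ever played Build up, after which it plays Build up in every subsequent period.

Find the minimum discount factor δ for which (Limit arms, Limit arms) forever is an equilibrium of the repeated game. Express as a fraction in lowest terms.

Cooperation forever yields 10 each period: 10/(1−δ).
Deviating yields 25 once, then 8 forever: 25 + 8δ/(1−δ).
No profitable deviation requires 10/(1−δ) ≥ 25 + 8δ/(1−δ).
Multiplying by (1−δ): 10 ≥ 25(1−δ) + 8δ = 25 − 17δ.
So 17δ ≥ 15, i.e. δ ≥ 15/17.

15/17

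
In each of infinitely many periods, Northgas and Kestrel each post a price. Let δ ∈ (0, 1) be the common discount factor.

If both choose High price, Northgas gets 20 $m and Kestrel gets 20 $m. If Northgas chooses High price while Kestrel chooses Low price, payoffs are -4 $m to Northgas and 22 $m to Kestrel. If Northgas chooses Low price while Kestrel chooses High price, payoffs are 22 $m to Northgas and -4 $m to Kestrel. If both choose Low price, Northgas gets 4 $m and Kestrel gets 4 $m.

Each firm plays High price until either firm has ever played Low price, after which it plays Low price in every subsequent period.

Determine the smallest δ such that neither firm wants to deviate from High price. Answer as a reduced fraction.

1/9

Cooperation forever yields 20 each period: 20/(1−δ).
Deviating yields 22 once, then 4 forever: 22 + 4δ/(1−δ).
No profitable deviation requires 20/(1−δ) ≥ 22 + 4δ/(1−δ).
Multiplying by (1−δ): 20 ≥ 22(1−δ) + 4δ = 22 − 18δ.
So 18δ ≥ 2, i.e. δ ≥ 2/18 = 1/9.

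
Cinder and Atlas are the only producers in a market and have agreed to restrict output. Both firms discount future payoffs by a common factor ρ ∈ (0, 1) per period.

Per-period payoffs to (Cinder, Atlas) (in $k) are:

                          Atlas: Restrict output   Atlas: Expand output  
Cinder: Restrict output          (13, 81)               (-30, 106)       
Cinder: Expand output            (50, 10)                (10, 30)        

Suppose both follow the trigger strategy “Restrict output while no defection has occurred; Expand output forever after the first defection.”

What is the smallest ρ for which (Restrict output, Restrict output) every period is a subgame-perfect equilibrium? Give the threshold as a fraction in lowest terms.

For Cinder: deviation gain 50−13 = 37, per-period punishment loss 13−10 = 3. IC gives ρ ≥ 37/40.
For Atlas: gain 25, loss 51 per period, so ρ ≥ 25/76.
The tighter constraint is Cinder's, so cooperation needs ρ ≥ 37/40.

37/40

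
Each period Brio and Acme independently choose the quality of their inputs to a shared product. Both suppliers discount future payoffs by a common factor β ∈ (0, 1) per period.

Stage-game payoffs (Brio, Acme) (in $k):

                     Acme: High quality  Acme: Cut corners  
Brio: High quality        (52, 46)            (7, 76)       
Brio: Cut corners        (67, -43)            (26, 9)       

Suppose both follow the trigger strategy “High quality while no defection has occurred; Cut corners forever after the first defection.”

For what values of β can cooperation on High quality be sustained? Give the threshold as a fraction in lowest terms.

30/67

Brio's threshold: (67−52)/(67−26) = 15/41.
Acme's threshold: (76−46)/(76−9) = 30/67.
15/41 < 30/67, so Acme binds and β* = 30/67.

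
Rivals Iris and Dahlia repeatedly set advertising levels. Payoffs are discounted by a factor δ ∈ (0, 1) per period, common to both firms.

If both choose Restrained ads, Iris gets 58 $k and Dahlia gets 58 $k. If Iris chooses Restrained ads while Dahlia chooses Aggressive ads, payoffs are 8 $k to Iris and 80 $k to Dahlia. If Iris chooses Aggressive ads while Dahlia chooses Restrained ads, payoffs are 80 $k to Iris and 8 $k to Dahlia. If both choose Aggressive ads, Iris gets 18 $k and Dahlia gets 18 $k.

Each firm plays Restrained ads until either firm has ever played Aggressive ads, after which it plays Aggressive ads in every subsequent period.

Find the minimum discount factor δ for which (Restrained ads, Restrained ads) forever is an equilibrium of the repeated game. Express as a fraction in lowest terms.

11/31

Under grim trigger the critical discount factor is (T−C)/(T−P) with T = 80, C = 58, P = 18.
δ* = (80−58)/(80−18) = 22/62 = 11/31.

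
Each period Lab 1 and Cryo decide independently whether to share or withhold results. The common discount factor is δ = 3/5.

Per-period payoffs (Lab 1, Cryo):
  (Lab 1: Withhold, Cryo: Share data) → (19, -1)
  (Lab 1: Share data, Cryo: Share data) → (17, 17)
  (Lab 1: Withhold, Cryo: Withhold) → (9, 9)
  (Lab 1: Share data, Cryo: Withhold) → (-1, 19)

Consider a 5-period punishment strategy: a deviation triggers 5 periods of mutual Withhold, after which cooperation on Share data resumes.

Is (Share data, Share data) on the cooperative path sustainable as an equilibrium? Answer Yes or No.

Comparing payoff streams over the 6 periods until play realigns: cooperate → 17(1+δ+…+δ^5); deviate → 19 + 9(δ+…+δ^5).
Cooperation is sustained iff (17−9)(δ+…+δ^5) ≥ 19−17.
δ+…+δ^5 = 3/5·(1−(3/5)^5)/(1−3/5) = 1.3834, and (19−17)/(17−9) = 0.2500.
1.3834 ≥ 0.2500, so cooperation is sustainable.

Yes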